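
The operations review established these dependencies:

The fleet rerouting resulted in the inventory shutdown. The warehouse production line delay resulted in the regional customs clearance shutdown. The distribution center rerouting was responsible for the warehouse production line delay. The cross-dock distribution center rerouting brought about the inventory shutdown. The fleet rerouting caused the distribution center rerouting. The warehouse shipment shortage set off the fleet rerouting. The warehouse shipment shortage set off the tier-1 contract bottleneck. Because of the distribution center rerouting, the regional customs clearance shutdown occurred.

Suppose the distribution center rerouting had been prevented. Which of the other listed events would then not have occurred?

the regional customs clearance shutdown, the warehouse production line delay

Downstream of the distribution center rerouting: the warehouse production line delay, the regional customs clearance shutdown.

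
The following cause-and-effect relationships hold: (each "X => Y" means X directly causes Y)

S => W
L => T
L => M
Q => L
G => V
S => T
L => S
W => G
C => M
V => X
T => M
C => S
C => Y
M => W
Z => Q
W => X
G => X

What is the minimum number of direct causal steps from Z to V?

Shortest chain: Z → Q → L → S → W → G → V.

6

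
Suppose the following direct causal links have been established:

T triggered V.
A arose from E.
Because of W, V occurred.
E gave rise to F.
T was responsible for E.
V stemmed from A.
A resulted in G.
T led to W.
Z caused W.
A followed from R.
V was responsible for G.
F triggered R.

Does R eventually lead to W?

R leads to A, V, G; W is not among them.

No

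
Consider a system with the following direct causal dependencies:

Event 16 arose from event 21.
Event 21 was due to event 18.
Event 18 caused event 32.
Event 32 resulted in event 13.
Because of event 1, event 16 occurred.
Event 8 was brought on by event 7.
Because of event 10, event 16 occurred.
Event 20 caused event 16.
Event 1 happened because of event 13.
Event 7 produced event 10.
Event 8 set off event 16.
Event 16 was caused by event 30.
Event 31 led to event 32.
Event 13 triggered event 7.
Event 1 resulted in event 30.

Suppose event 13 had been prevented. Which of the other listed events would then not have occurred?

Downstream of event 13: event 7, event 10, event 1, event 8, event 30, event 16.
Of those, still caused via another path: event 16.
The remainder have no surviving cause.

event 1, event 10, event 30, event 7, event 8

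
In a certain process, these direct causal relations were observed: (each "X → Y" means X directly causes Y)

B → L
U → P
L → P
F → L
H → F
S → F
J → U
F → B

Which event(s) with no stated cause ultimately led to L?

Tracing upstream from L: L ← F ← S.
A separate upstream branch: L ← F ← H.
Each of those chain origins has no stated cause.

H, S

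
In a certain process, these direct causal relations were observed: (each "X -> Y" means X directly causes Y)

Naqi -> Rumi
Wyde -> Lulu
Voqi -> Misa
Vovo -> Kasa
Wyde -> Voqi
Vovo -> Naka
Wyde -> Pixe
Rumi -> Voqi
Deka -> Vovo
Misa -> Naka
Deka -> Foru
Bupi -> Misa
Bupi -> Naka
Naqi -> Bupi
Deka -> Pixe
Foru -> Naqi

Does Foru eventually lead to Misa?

There is a causal chain: Foru → Naqi → Bupi → Misa.

Yes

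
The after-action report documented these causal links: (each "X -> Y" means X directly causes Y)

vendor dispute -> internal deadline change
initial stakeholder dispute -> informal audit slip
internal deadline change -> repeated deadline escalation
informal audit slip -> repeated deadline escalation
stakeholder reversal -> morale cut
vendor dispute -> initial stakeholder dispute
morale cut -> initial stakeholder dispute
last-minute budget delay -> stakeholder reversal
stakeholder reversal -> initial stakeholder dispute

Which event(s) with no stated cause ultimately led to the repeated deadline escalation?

the last-minute budget delay, the vendor dispute

Tracing upstream from the repeated deadline escalation: the repeated deadline escalation ← the internal deadline change ← the vendor dispute.
A separate upstream branch: the repeated deadline escalation ← the informal audit slip ← the initial stakeholder dispute ← the stakeholder reversal ← the last-minute budget delay.
Each of those chain origins has no stated cause.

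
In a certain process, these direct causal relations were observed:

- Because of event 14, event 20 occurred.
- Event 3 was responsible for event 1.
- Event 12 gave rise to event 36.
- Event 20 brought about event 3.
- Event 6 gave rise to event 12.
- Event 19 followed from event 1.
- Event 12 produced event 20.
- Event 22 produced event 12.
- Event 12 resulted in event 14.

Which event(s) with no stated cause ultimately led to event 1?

event 22, event 6

Tracing upstream from event 1: event 1 ← event 3 ← event 20 ← event 12 ← event 22.
A separate upstream branch: event 1 ← event 3 ← event 20 ← event 12 ← event 6.
Each of those chain origins has no stated cause.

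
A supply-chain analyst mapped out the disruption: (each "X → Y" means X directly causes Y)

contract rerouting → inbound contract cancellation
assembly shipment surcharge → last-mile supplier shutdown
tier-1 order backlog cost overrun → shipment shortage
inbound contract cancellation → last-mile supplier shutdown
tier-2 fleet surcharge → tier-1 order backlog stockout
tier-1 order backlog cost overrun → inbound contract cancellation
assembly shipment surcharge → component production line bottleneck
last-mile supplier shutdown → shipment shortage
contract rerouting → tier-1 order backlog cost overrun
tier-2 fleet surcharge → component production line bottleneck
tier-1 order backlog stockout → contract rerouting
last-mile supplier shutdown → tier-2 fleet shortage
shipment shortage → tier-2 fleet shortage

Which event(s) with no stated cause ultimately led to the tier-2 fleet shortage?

the assembly shipment surcharge, the tier-2 fleet surcharge

Tracing upstream from the tier-2 fleet shortage: the tier-2 fleet shortage ← the last-mile supplier shutdown ← the inbound contract cancellation ← the contract rerouting ← the tier-1 order backlog stockout ← the tier-2 fleet surcharge.
A separate upstream branch: the tier-2 fleet shortage ← the last-mile supplier shutdown ← the assembly shipment surcharge.
Each of those chain origins has no stated cause.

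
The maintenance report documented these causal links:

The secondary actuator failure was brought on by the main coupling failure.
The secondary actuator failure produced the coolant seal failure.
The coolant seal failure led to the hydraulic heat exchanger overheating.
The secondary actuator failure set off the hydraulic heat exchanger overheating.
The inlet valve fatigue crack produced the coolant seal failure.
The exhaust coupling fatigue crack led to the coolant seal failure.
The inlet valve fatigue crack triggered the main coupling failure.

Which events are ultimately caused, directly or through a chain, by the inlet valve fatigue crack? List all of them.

the coolant seal failure, the hydraulic heat exchanger overheating, the main coupling failure, the secondary actuator failure

Direct effects: the main coupling failure, the coolant seal failure.
2 steps out: the secondary actuator failure, the hydraulic heat exchanger overheating.
Not reachable from it: the exhaust coupling fatigue crack.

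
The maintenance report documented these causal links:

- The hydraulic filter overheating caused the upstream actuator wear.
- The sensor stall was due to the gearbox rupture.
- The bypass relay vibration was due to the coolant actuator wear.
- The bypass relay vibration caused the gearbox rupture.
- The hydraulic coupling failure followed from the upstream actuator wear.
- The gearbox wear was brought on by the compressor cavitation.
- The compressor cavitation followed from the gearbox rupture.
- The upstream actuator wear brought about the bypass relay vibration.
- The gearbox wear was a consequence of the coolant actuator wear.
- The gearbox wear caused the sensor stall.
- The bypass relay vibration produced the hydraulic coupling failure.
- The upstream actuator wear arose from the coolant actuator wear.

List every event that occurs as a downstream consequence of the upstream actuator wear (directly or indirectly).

Direct effects: the bypass relay vibration, the hydraulic coupling failure.
2 steps out: the gearbox rupture.
3 steps out: the compressor cavitation, the sensor stall.
4 steps out: the gearbox wear.
Not reachable from it: the hydraulic filter overheating, the coolant actuator wear.

the bypass relay vibration, the compressor cavitation, the gearbox rupture, the gearbox wear, the hydraulic coupling failure, the sensor stall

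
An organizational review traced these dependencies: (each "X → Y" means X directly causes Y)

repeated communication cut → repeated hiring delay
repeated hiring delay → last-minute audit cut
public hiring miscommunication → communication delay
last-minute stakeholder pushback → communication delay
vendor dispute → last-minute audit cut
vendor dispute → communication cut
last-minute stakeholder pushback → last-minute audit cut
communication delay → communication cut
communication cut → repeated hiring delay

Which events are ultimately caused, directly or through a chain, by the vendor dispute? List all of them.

the communication cut, the last-minute audit cut, the repeated hiring delay

Direct effects: the communication cut, the last-minute audit cut.
2 steps out: the repeated hiring delay.
Not reachable from it: the repeated communication cut, the public hiring miscommunication, the last-minute stakeholder pushback, the communication delay.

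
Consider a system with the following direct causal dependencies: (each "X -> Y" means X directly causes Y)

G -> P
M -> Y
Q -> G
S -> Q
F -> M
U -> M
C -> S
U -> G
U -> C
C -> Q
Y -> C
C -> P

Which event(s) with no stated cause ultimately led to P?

F, U

Tracing upstream from P: P ← C ← U.
A separate upstream branch: P ← C ← Y ← M ← F.
Each of those chain origins has no stated cause.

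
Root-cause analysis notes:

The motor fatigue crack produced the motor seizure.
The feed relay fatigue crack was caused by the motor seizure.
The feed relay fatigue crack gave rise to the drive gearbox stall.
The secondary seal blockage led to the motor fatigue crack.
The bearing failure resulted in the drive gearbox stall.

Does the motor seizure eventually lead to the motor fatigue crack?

The motor seizure leads to the feed relay fatigue crack, the drive gearbox stall; the motor fatigue crack is not among them.

No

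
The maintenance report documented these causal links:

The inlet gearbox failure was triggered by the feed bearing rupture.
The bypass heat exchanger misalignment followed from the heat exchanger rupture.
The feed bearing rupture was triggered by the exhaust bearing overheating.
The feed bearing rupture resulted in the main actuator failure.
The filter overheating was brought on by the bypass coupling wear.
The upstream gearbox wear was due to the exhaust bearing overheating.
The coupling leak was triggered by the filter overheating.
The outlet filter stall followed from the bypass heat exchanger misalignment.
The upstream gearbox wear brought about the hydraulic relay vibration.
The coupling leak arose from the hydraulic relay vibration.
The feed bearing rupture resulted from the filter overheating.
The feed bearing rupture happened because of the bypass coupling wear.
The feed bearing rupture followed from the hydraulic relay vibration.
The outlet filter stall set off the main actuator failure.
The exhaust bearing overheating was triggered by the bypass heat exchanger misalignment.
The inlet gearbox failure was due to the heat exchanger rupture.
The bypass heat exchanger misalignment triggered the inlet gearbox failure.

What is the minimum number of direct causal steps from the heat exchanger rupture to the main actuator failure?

3

Shortest chain: the heat exchanger rupture → the bypass heat exchanger misalignment → the outlet filter stall → the main actuator failure.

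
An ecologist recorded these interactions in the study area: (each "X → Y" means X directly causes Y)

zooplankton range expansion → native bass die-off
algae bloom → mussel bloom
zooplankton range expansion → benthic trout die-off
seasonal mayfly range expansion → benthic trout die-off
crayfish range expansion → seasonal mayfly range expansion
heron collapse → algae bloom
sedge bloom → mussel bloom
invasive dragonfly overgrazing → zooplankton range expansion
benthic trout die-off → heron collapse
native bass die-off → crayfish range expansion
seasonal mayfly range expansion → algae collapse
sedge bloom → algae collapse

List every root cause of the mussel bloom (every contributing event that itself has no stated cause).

Tracing upstream from the mussel bloom: the mussel bloom ← the algae bloom ← the heron collapse ← the benthic trout die-off ← the zooplankton range expansion ← the invasive dragonfly overgrazing.
A separate upstream branch: the mussel bloom ← the sedge bloom.
Each of those chain origins has no stated cause.

the invasive dragonfly overgrazing, the sedge bloom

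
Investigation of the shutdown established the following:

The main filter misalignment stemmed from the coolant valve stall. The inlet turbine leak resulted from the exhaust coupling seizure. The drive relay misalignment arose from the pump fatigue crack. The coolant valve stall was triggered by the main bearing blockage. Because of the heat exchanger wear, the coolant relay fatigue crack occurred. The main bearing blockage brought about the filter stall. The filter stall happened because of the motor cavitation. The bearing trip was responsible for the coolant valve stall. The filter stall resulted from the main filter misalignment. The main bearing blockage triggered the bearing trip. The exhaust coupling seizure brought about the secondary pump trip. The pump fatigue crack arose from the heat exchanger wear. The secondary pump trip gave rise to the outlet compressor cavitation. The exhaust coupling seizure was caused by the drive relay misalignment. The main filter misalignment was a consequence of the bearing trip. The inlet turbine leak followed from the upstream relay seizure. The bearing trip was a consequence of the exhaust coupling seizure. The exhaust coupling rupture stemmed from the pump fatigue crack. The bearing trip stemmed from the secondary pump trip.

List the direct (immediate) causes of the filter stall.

the main bearing blockage, the main filter misalignment, the motor cavitation

Upstream contributors include the heat exchanger wear, the pump fatigue crack, the drive relay misalignment, the exhaust coupling seizure, the secondary pump trip, the bearing trip, the coolant valve stall, but only the main bearing blockage, the main filter misalignment, the motor cavitation feed directly into the filter stall.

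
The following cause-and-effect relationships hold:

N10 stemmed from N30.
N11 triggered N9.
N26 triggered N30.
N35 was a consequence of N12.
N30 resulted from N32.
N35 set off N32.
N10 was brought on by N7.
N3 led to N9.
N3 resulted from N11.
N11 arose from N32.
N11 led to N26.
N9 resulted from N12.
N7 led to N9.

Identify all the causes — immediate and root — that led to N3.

Immediate cause of N3: N11.
Further upstream: N12, N35, N32.

N11, N12, N32, N35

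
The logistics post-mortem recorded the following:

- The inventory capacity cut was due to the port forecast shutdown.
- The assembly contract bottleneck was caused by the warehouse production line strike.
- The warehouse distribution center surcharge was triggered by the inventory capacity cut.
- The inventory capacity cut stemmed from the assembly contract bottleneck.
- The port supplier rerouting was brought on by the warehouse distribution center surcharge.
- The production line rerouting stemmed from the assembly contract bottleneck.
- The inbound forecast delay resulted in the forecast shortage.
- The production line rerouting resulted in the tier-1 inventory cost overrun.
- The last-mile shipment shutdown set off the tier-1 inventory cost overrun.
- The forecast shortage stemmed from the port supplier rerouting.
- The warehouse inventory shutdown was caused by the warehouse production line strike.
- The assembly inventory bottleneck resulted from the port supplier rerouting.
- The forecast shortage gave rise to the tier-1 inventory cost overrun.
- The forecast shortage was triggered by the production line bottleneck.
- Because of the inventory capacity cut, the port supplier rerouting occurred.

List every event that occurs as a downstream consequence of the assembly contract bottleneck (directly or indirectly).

the assembly inventory bottleneck, the forecast shortage, the inventory capacity cut, the port supplier rerouting, the production line rerouting, the tier-1 inventory cost overrun, the warehouse distribution center surcharge

Direct effects: the inventory capacity cut, the production line rerouting.
2 steps out: the warehouse distribution center surcharge, the port supplier rerouting, the tier-1 inventory cost overrun.
3 steps out: the forecast shortage, the assembly inventory bottleneck.
Not reachable from it: the warehouse production line strike, the production line bottleneck, the port forecast shutdown, the inbound forecast delay, the last-mile shipment shutdown, the warehouse inventory shutdown.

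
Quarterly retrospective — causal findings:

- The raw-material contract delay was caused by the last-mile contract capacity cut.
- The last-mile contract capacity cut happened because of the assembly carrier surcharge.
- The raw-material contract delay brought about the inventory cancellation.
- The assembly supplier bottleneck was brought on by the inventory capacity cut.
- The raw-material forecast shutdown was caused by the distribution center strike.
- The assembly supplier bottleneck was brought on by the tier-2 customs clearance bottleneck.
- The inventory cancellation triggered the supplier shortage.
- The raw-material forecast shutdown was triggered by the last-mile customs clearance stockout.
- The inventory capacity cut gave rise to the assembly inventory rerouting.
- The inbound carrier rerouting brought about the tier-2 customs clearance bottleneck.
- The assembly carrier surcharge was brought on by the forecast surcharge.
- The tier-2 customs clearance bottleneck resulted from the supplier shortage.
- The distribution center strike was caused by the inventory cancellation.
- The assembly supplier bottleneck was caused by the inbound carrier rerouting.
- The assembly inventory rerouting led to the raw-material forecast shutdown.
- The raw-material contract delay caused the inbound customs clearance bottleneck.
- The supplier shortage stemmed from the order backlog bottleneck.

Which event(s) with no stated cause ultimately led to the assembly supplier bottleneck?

the forecast surcharge, the inbound carrier rerouting, the inventory capacity cut, the order backlog bottleneck

Tracing upstream from the assembly supplier bottleneck: the assembly supplier bottleneck ← the tier-2 customs clearance bottleneck ← the supplier shortage ← the inventory cancellation ← the raw-material contract delay ← the last-mile contract capacity cut ← the assembly carrier surcharge ← the forecast surcharge.
A separate upstream branch: the assembly supplier bottleneck ← the inventory capacity cut.
A separate upstream branch: the assembly supplier bottleneck ← the tier-2 customs clearance bottleneck ← the supplier shortage ← the order backlog bottleneck.
A separate upstream branch: the assembly supplier bottleneck ← the inbound carrier rerouting.
Each of those chain origins has no stated cause.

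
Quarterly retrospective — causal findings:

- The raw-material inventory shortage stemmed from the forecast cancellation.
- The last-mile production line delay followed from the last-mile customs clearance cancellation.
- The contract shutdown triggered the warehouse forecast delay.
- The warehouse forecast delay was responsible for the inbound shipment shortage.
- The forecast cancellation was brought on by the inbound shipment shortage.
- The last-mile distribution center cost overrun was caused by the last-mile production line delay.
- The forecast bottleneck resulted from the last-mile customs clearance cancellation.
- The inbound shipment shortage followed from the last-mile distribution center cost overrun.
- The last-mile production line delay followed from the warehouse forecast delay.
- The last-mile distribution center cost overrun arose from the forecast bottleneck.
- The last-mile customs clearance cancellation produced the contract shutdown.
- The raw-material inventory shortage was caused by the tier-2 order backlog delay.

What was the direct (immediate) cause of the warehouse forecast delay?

Upstream contributors include the last-mile customs clearance cancellation, but only the contract shutdown feeds directly into the warehouse forecast delay.

the contract shutdown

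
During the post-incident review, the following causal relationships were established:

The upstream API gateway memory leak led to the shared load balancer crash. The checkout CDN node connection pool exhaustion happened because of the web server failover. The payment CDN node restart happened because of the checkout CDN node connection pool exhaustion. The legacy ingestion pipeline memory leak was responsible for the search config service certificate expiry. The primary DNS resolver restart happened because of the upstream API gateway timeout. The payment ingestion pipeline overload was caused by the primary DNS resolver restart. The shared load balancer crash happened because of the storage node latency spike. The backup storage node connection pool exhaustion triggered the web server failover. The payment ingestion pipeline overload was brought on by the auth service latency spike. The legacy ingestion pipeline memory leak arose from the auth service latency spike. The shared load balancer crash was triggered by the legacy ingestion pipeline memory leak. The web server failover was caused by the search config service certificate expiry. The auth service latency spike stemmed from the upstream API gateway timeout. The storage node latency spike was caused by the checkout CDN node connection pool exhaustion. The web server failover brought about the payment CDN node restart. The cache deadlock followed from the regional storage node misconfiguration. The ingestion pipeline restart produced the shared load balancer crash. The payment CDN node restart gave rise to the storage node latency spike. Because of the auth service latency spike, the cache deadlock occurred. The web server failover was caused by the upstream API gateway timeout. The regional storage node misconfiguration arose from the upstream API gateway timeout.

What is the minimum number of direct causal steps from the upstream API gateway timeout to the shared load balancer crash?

3

Shortest chain: the upstream API gateway timeout → the auth service latency spike → the legacy ingestion pipeline memory leak → the shared load balancer crash.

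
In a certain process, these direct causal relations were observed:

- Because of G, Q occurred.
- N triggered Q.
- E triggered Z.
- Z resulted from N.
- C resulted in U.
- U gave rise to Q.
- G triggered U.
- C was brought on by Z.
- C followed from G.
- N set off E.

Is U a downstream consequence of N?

There is a causal chain: N → Z → C → U.

Yes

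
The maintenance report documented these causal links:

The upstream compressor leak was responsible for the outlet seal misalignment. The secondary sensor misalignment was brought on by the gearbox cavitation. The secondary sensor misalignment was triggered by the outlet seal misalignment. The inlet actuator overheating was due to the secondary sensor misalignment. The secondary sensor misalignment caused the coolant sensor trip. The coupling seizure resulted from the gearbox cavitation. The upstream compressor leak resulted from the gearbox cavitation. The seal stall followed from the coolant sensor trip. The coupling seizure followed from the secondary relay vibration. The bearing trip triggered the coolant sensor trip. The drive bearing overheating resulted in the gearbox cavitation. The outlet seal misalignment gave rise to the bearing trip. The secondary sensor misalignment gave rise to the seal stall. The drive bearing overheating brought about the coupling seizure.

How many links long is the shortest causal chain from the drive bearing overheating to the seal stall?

3

Shortest chain: the drive bearing overheating → the gearbox cavitation → the secondary sensor misalignment → the seal stall.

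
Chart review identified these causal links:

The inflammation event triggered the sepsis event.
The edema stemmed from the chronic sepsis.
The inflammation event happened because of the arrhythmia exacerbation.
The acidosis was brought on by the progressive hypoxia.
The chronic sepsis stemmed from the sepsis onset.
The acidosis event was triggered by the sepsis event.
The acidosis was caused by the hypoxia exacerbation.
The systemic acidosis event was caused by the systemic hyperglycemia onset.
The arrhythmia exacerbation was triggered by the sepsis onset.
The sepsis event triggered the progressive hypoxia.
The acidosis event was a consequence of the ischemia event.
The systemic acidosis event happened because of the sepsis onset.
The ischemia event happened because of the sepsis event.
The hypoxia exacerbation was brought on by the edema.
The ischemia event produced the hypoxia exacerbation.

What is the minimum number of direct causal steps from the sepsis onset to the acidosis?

Shortest chain: the sepsis onset → the chronic sepsis → the edema → the hypoxia exacerbation → the acidosis.

4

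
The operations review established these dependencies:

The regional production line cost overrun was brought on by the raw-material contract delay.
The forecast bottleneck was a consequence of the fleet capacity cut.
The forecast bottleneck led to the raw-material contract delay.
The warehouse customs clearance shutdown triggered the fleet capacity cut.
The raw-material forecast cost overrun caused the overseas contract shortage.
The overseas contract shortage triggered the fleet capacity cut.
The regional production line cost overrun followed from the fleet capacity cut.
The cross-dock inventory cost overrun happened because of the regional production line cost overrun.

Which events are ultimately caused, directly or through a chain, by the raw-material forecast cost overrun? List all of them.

Direct effects: the overseas contract shortage.
2 steps out: the fleet capacity cut.
3 steps out: the forecast bottleneck, the regional production line cost overrun.
4 steps out: the raw-material contract delay, the cross-dock inventory cost overrun.
Not reachable from it: the warehouse customs clearance shutdown.

the cross-dock inventory cost overrun, the fleet capacity cut, the forecast bottleneck, the overseas contract shortage, the raw-material contract delay, the regional production line cost overrun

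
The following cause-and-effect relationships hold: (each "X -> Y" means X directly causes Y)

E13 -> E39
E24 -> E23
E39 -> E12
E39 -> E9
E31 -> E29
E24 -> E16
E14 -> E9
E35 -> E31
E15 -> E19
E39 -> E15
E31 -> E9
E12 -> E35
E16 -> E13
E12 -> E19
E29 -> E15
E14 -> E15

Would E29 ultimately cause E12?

E29 leads to E15, E19; E12 is not among them.

No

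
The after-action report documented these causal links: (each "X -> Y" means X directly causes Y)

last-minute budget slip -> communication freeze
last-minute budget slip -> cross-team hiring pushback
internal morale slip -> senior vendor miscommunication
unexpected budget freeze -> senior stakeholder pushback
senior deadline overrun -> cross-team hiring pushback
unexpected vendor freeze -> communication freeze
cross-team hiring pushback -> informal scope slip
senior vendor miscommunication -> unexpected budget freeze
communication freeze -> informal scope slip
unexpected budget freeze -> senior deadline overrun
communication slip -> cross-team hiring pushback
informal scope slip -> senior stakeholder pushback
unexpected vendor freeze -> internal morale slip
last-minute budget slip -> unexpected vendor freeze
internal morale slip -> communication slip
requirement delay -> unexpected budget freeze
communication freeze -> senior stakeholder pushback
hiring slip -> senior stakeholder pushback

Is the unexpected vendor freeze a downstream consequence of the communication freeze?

No

The communication freeze leads to the informal scope slip, the senior stakeholder pushback; the unexpected vendor freeze is not among them.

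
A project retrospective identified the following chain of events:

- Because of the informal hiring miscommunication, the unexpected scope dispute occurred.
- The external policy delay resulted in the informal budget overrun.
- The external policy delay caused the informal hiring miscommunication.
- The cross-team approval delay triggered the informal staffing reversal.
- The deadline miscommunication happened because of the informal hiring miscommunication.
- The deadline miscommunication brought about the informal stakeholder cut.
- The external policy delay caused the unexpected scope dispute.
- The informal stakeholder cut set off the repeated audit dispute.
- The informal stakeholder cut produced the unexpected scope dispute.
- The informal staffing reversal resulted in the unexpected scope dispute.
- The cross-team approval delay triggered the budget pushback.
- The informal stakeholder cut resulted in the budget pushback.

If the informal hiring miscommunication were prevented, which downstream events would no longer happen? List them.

the deadline miscommunication, the informal stakeholder cut, the repeated audit dispute

Downstream of the informal hiring miscommunication: the deadline miscommunication, the informal stakeholder cut, the unexpected scope dispute, the repeated audit dispute, the budget pushback.
Of those, still caused via another path: the unexpected scope dispute, the budget pushback.
The remainder have no surviving cause.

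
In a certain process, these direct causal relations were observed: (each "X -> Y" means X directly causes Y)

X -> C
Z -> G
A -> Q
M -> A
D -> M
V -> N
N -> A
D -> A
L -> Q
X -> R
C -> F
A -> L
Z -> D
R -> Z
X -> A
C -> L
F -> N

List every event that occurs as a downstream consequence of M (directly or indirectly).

Direct effects: A.
2 steps out: L, Q.
Not reachable from it: X, R, Z, C, F, G, D, N, V.

A, L, Q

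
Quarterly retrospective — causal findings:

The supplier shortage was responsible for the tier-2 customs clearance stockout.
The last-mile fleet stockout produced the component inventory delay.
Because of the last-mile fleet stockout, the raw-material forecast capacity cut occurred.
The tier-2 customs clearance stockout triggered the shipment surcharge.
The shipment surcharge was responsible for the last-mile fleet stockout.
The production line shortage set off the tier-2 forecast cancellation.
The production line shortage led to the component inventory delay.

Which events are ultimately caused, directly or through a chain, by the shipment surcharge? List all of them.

Direct effects: the last-mile fleet stockout.
2 steps out: the component inventory delay, the raw-material forecast capacity cut.
Not reachable from it: the supplier shortage, the tier-2 customs clearance stockout, the production line shortage, the tier-2 forecast cancellation.

the component inventory delay, the last-mile fleet stockout, the raw-material forecast capacity cut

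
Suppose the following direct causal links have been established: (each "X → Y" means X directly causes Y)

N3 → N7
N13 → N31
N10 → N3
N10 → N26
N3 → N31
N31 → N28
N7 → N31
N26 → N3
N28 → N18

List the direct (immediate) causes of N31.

N13, N3, N7

Upstream contributors include N10, N26, but only N13, N3, N7 feed directly into N31.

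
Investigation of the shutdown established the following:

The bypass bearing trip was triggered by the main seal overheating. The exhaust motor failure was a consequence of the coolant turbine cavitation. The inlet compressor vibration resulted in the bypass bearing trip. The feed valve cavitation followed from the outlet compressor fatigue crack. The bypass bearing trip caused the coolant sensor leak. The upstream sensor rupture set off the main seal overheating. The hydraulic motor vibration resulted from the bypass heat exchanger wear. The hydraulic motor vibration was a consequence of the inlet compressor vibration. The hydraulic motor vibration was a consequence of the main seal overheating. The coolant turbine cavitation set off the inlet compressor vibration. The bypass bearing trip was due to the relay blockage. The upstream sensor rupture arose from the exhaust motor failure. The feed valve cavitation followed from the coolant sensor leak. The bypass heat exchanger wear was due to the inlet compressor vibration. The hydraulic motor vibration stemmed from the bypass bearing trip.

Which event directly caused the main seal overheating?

Upstream contributors include the coolant turbine cavitation, the exhaust motor failure, but only the upstream sensor rupture feeds directly into the main seal overheating.

the upstream sensor rupture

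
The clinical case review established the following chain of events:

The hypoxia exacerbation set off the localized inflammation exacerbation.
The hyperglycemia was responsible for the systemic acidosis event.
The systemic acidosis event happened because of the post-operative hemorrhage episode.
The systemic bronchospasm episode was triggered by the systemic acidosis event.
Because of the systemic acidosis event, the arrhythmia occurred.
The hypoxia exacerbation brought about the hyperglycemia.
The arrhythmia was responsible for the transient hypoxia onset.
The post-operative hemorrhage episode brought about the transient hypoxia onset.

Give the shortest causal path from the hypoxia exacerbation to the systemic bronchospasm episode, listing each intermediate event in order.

the hypoxia exacerbation → the hyperglycemia → the systemic acidosis event → the systemic bronchospasm episode

the hypoxia exacerbation → the hyperglycemia
the hyperglycemia → the systemic acidosis event
the systemic acidosis event → the systemic bronchospasm episode
Length: 3 steps.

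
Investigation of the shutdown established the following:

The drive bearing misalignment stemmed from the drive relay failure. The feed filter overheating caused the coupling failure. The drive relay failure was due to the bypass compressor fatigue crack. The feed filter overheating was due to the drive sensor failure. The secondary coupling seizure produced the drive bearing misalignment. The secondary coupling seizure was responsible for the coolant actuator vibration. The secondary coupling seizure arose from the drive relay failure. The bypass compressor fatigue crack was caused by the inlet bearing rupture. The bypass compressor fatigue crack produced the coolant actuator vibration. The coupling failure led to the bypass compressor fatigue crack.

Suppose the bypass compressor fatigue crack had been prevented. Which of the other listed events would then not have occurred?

Downstream of the bypass compressor fatigue crack: the drive relay failure, the secondary coupling seizure, the drive bearing misalignment, the coolant actuator vibration.

the coolant actuator vibration, the drive bearing misalignment, the drive relay failure, the secondary coupling seizure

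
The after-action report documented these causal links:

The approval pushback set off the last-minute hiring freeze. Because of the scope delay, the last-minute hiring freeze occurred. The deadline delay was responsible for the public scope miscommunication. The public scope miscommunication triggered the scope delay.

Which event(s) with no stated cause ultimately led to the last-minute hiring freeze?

Tracing upstream from the last-minute hiring freeze: the last-minute hiring freeze ← the approval pushback.
A separate upstream branch: the last-minute hiring freeze ← the scope delay ← the public scope miscommunication ← the deadline delay.
Each of those chain origins has no stated cause.

the approval pushback, the deadline delay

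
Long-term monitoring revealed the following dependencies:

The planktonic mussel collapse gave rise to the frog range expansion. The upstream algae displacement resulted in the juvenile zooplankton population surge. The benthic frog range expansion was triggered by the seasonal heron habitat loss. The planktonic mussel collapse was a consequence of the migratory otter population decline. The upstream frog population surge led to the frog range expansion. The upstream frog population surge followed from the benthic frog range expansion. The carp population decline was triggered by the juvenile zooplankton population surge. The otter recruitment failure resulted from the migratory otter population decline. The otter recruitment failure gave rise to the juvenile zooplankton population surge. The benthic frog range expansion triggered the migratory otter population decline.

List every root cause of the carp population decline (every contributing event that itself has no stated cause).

the seasonal heron habitat loss, the upstream algae displacement

Tracing upstream from the carp population decline: the carp population decline ← the juvenile zooplankton population surge ← the otter recruitment failure ← the migratory otter population decline ← the benthic frog range expansion ← the seasonal heron habitat loss.
A separate upstream branch: the carp population decline ← the juvenile zooplankton population surge ← the upstream algae displacement.
Each of those chain origins has no stated cause.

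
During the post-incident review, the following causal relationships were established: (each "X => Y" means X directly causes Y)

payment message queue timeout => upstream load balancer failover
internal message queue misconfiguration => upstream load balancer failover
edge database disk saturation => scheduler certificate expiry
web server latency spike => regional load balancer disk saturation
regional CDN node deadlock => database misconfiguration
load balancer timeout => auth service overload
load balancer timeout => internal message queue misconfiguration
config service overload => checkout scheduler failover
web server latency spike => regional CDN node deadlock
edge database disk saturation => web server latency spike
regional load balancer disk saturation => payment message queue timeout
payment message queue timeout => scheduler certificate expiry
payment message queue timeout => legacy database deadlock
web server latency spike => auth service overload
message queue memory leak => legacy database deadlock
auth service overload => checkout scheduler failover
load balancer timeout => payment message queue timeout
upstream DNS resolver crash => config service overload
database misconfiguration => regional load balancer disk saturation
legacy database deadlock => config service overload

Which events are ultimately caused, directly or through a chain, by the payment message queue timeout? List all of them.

the checkout scheduler failover, the config service overload, the legacy database deadlock, the scheduler certificate expiry, the upstream load balancer failover

Direct effects: the legacy database deadlock, the upstream load balancer failover, the scheduler certificate expiry.
2 steps out: the config service overload.
3 steps out: the checkout scheduler failover.
Not reachable from it: the edge database disk saturation, the upstream DNS resolver crash, the load balancer timeout, the web server latency spike, the auth service overload, the regional CDN node deadlock, the database misconfiguration, the internal message queue misconfiguration, the message queue memory leak, the regional load balancer disk saturation.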